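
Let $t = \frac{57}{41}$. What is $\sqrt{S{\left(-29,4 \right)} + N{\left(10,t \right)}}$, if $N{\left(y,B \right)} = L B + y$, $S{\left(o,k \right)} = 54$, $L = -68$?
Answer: $\frac{2 i \sqrt{12833}}{41} \approx 5.526 i$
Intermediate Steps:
$t = \frac{57}{41}$ ($t = 57 \cdot \frac{1}{41} = \frac{57}{41} \approx 1.3902$)
$N{\left(y,B \right)} = y - 68 B$ ($N{\left(y,B \right)} = - 68 B + y = y - 68 B$)
$\sqrt{S{\left(-29,4 \right)} + N{\left(10,t \right)}} = \sqrt{54 + \left(10 - \frac{3876}{41}\right)} = \sqrt{54 - \frac{3466}{41}} = \sqrt{- \frac{1252}{41}} = \frac{2 i \sqrt{12833}}{41}$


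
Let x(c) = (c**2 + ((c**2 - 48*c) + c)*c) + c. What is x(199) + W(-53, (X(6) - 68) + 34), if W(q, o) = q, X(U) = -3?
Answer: 6059099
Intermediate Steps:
x(c) = c + c**2 + c*(c**2 - 47*c) (x(c) = (c**2 + (c**2 - 47*c)*c) + c = (c**2 + c*(c**2 - 47*c)) + c = c + c**2 + c*(c**2 - 47*c))
x(199) + W(-53, (X(6) - 68) + 34) = 199*(1 + 199**2 - 46*199) - 53 = 199*(1 + 39601 - 9154) - 53 = 199*30448 - 53 = 6059152 - 53 = 6059099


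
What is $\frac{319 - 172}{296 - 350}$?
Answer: $- \frac{49}{18} \approx -2.7222$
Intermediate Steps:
$\frac{319 - 172}{296 - 350} = \frac{147}{-54} = 147 \left(- \frac{1}{54}\right) = - \frac{49}{18}$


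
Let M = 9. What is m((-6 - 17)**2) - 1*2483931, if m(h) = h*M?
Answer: -2479170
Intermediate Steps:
m(h) = 9*h (m(h) = h*9 = 9*h)
m((-6 - 17)**2) - 1*2483931 = 9*(-6 - 17)**2 - 1*2483931 = 9*(-23)**2 - 2483931 = 9*529 - 2483931 = 4761 - 2483931 = -2479170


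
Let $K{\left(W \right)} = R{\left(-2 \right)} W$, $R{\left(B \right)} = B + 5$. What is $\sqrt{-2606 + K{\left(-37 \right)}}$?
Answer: $i \sqrt{2717} \approx 52.125 i$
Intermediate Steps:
$R{\left(B \right)} = 5 + B$
$K{\left(W \right)} = 3 W$ ($K{\left(W \right)} = \left(5 - 2\right) W = 3 W$)
$\sqrt{-2606 + K{\left(-37 \right)}} = \sqrt{-2606 + 3 \left(-37\right)} = \sqrt{-2606 - 111} = \sqrt{-2717} = i \sqrt{2717}$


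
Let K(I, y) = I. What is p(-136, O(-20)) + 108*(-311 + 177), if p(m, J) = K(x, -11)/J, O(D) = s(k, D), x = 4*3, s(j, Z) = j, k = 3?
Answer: -14468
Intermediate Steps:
x = 12
O(D) = 3
p(m, J) = 12/J
p(-136, O(-20)) + 108*(-311 + 177) = 12/3 + 108*(-311 + 177) = 12*(1/3) + 108*(-134) = 4 - 14472 = -14468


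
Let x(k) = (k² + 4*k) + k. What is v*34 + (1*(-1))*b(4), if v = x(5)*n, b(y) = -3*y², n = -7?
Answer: -11852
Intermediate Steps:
x(k) = k² + 5*k
v = -350 (v = (5*(5 + 5))*(-7) = (5*10)*(-7) = 50*(-7) = -350)
v*34 + (1*(-1))*b(4) = -350*34 + (1*(-1))*(-3*4²) = -11900 - (-3)*16 = -11900 - 1*(-48) = -11900 + 48 = -11852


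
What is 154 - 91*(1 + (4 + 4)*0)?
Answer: 63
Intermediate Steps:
154 - 91*(1 + (4 + 4)*0) = 154 - 91*(1 + 8*0) = 154 - 91*(1 + 0) = 154 - 91*1 = 154 - 91 = 63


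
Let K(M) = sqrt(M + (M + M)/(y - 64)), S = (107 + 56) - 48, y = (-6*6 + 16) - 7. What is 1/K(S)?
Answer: sqrt(931385)/10235 ≈ 0.094292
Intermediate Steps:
y = -27 (y = (-36 + 16) - 7 = -20 - 7 = -27)
S = 115 (S = 163 - 48 = 115)
K(M) = sqrt(8099)*sqrt(M)/91 (K(M) = sqrt(M + (M + M)/(-27 - 64)) = sqrt(M + (2*M)/(-91)) = sqrt(M + (2*M)*(-1/91)) = sqrt(M - 2*M/91) = sqrt(89*M/91) = sqrt(8099)*sqrt(M)/91)
1/K(S) = 1/(sqrt(8099)*sqrt(115)/91) = 1/(sqrt(931385)/91) = sqrt(931385)/10235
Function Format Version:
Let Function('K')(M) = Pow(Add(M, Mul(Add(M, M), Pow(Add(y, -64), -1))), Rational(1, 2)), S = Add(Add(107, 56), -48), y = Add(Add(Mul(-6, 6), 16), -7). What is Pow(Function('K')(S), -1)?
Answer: Mul(Rational(1, 10235), Pow(931385, Rational(1, 2))) ≈ 0.094292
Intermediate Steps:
y = -27 (y = Add(Add(-36, 16), -7) = Add(-20, -7) = -27)
S = 115 (S = Add(163, -48) = 115)
Function('K')(M) = Mul(Rational(1, 91), Pow(8099, Rational(1, 2)), Pow(M, Rational(1, 2))) (Function('K')(M) = Pow(Add(M, Mul(Add(M, M), Pow(Add(-27, -64), -1))), Rational(1, 2)) = Pow(Add(M, Mul(Mul(2, M), Pow(-91, -1))), Rational(1, 2)) = Pow(Add(M, Mul(Mul(2, M), Rational(-1, 91))), Rational(1, 2)) = Pow(Add(M, Mul(Rational(-2, 91), M)), Rational(1, 2)) = Pow(Mul(Rational(89, 91), M), Rational(1, 2)) = Mul(Rational(1, 91), Pow(8099, Rational(1, 2)), Pow(M, Rational(1, 2))))
Pow(Function('K')(S), -1) = Pow(Mul(Rational(1, 91), Pow(8099, Rational(1, 2)), Pow(115, Rational(1, 2))), -1) = Pow(Mul(Rational(1, 91), Pow(931385, Rational(1, 2))), -1) = Mul(Rational(1, 10235), Pow(931385, Rational(1, 2)))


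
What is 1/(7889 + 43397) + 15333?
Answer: 786368239/51286 ≈ 15333.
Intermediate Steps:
1/(7889 + 43397) + 15333 = 1/51286 + 15333 = 786368239/51286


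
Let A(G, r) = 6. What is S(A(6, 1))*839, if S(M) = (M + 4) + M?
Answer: 13424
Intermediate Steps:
S(M) = 4 + 2*M (S(M) = (4 + M) + M = 4 + 2*M)
S(A(6, 1))*839 = (4 + 2*6)*839 = (4 + 12)*839 = 16*839 = 13424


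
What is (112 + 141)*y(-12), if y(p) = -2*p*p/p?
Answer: 6072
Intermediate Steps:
y(p) = -2*p (y(p) = -2*p²/p = -2*p)
(112 + 141)*y(-12) = (112 + 141)*(-2*(-12)) = 253*24 = 6072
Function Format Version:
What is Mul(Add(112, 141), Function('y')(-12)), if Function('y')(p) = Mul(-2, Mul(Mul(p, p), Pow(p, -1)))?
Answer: 6072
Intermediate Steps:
Function('y')(p) = Mul(-2, p) (Function('y')(p) = Mul(-2, Mul(Pow(p, 2), Pow(p, -1))) = Mul(-2, p))
Mul(Add(112, 141), Function('y')(-12)) = Mul(Add(112, 141), Mul(-2, -12)) = Mul(253, 24) = 6072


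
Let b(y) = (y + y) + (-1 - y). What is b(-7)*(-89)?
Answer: 712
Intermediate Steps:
b(y) = -1 + y (b(y) = 2*y + (-1 - y) = -1 + y)
b(-7)*(-89) = (-1 - 7)*(-89) = -8*(-89) = 712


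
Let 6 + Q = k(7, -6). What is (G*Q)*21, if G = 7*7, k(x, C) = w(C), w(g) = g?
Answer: -12348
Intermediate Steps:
k(x, C) = C
Q = -12 (Q = -6 - 6 = -12)
G = 49
(G*Q)*21 = (49*(-12))*21 = -588*21 = -12348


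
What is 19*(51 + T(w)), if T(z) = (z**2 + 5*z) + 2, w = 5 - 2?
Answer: 1463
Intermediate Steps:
w = 3
T(z) = 2 + z**2 + 5*z
19*(51 + T(w)) = 19*(51 + (2 + 3**2 + 5*3)) = 19*(51 + (2 + 9 + 15)) = 19*(51 + 26) = 19*77 = 1463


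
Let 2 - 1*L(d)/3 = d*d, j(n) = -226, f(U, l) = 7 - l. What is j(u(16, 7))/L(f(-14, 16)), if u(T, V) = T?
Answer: 226/237 ≈ 0.95359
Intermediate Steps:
L(d) = 6 - 3*d**2 (L(d) = 6 - 3*d*d = 6 - 3*d**2)
j(u(16, 7))/L(f(-14, 16)) = -226/(6 - 3*(7 - 1*16)**2) = -226/(6 - 3*(7 - 16)**2) = -226/(6 - 3*(-9)**2) = -226/(6 - 3*81) = -226/(6 - 243) = -226/(-237) = -226*(-1/237) = 226/237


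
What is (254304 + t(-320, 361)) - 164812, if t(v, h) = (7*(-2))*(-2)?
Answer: 89520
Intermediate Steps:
t(v, h) = 28 (t(v, h) = -14*(-2) = 28)
(254304 + t(-320, 361)) - 164812 = (254304 + 28) - 164812 = 254332 - 164812 = 89520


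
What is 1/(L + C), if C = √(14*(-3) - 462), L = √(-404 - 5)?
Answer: -I/(√409 + 6*√14) ≈ -0.023434*I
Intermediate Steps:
L = I*√409 (L = √(-409) = I*√409 ≈ 20.224*I)
C = 6*I*√14 (C = √(-42 - 462) = √(-504) = 6*I*√14 ≈ 22.45*I)
1/(L + C) = 1/(I*√409 + 6*I*√14)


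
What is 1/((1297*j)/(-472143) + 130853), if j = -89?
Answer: 472143/61781443412 ≈ 7.6421e-6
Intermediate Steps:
1/((1297*j)/(-472143) + 130853) = 1/((1297*(-89))/(-472143) + 130853) = 1/(-115433*(-1/472143) + 130853) = 1/(115433/472143 + 130853) = 1/(61781443412/472143) = 472143/61781443412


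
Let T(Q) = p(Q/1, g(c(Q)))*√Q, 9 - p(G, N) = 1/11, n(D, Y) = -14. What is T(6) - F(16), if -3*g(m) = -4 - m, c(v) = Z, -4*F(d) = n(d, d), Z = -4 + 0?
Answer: -7/2 + 98*√6/11 ≈ 18.323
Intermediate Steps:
Z = -4
F(d) = 7/2 (F(d) = -¼*(-14) = 7/2)
c(v) = -4
g(m) = 4/3 + m/3 (g(m) = -(-4 - m)/3 = 4/3 + m/3)
p(G, N) = 98/11 (p(G, N) = 9 - 1/11 = 98/11)
T(Q) = 98*√Q/11
T(6) - F(16) = 98*√6/11 - 1*7/2 = 98*√6/11 - 7/2 = -7/2 + 98*√6/11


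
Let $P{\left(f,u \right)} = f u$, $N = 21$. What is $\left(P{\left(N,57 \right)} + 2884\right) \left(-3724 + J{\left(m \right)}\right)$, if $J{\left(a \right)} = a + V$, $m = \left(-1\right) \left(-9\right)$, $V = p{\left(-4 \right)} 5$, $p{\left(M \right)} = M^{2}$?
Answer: $-14834435$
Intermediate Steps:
$V = 80$ ($V = \left(-4\right)^{2} \cdot 5 = 16 \cdot 5 = 80$)
$m = 9$
$J{\left(a \right)} = 80 + a$ ($J{\left(a \right)} = a + 80 = 80 + a$)
$\left(P{\left(N,57 \right)} + 2884\right) \left(-3724 + J{\left(m \right)}\right) = \left(21 \cdot 57 + 2884\right) \left(-3724 + \left(80 + 9\right)\right) = \left(1197 + 2884\right) \left(-3724 + 89\right) = 4081 \left(-3635\right) = -14834435$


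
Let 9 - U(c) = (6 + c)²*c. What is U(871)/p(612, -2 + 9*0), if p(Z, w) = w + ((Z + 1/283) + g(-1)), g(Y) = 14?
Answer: -189584912050/176593 ≈ -1.0736e+6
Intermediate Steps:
U(c) = 9 - c*(6 + c)² (U(c) = 9 - (6 + c)²*c = 9 - c*(6 + c)²)
p(Z, w) = 3963/283 + Z + w (p(Z, w) = w + ((Z + 1/283) + 14) = w + ((1/283 + Z) + 14) = w + (3963/283 + Z) = 3963/283 + Z + w)
U(871)/p(612, -2 + 9*0) = (9 - 1*871*(6 + 871)²)/(3963/283 + 612 + (-2 + 9*0)) = (9 - 1*871*877²)/(3963/283 + 612 + (-2 + 0)) = (9 - 1*871*769129)/(3963/283 + 612 - 2) = (9 - 669911359)/(176593/283) = -669911350*283/176593 = -189584912050/176593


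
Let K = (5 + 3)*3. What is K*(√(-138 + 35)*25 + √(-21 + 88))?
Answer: 24*√67 + 600*I*√103 ≈ 196.45 + 6089.3*I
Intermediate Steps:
K = 24 (K = 8*3 = 24)
K*(√(-138 + 35)*25 + √(-21 + 88)) = 24*(√(-138 + 35)*25 + √(-21 + 88)) = 24*(√(-103)*25 + √67) = 24*((I*√103)*25 + √67) = 24*(25*I*√103 + √67) = 24*(√67 + 25*I*√103) = 24*√67 + 600*I*√103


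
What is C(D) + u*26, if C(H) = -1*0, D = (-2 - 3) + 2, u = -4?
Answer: -104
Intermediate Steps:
D = -3 (D = -5 + 2 = -3)
C(H) = 0
C(D) + u*26 = 0 - 4*26 = 0 - 104 = -104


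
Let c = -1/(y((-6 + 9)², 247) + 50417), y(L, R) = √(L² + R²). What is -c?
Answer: 50417/2541812799 - √61090/2541812799 ≈ 1.9738e-5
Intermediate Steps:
c = -1/(50417 + √61090) (c = -1/(√(((-6 + 9)²)² + 247²) + 50417) = -1/(√((3²)² + 61009) + 50417) = -1/(√(9² + 61009) + 50417) = -1/(√(81 + 61009) + 50417) = -1/(√61090 + 50417) = -1/(50417 + √61090) ≈ -1.9738e-5)
-c = -(-50417/2541812799 + √61090/2541812799) = 50417/2541812799 - √61090/2541812799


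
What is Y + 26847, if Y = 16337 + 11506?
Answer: 54690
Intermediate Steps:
Y = 27843
Y + 26847 = 27843 + 26847 = 54690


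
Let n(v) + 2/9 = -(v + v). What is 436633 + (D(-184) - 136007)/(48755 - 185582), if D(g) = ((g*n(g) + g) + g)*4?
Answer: 537692324890/1231443 ≈ 4.3664e+5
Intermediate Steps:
n(v) = -2/9 - 2*v (n(v) = -2/9 - (v + v) = -2/9 - 2*v)
D(g) = 8*g + 4*g*(-2/9 - 2*g) (D(g) = ((g*(-2/9 - 2*g) + g) + g)*4 = ((g + g*(-2/9 - 2*g)) + g)*4 = (2*g + g*(-2/9 - 2*g))*4 = 8*g + 4*g*(-2/9 - 2*g))
436633 + (D(-184) - 136007)/(48755 - 185582) = 436633 + ((8/9)*(-184)*(8 - 9*(-184)) - 136007)/(48755 - 185582) = 436633 + ((8/9)*(-184)*(8 + 1656) - 136007)/(-136827) = 436633 + ((8/9)*(-184)*1664 - 136007)*(-1/136827) = 436633 + (-2449408/9 - 136007)*(-1/136827) = 436633 - 3673471/9*(-1/136827) = 436633 + 3673471/1231443 = 537692324890/1231443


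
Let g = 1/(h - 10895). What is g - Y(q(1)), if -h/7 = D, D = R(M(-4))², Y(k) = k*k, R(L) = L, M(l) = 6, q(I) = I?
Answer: -11148/11147 ≈ -1.0001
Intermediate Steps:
Y(k) = k²
D = 36 (D = 6² = 36)
h = -252 (h = -7*36 = -252)
g = -1/11147 (g = 1/(-252 - 10895) = 1/(-11147) = -1/11147 ≈ -8.9710e-5)
g - Y(q(1)) = -1/11147 - 1*1² = -1/11147 - 1*1 = -1/11147 - 1 = -11148/11147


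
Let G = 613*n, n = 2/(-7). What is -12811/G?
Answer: 89677/1226 ≈ 73.146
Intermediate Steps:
n = -2/7 (n = 2*(-1/7) = -2/7 ≈ -0.28571)
G = -1226/7 (G = 613*(-2/7) = -1226/7 ≈ -175.14)
-12811/G = -12811/(-1226/7) = -12811*(-7/1226) = 89677/1226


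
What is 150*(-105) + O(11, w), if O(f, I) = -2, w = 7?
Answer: -15752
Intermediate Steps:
150*(-105) + O(11, w) = 150*(-105) - 2 = -15750 - 2 = -15752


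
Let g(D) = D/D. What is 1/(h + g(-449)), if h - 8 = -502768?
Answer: -1/502759 ≈ -1.9890e-6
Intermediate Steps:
h = -502760 (h = 8 - 502768 = -502760)
g(D) = 1
1/(h + g(-449)) = 1/(-502760 + 1) = 1/(-502759) = -1/502759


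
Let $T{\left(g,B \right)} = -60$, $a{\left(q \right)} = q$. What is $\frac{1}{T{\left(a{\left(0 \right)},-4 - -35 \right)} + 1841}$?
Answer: $\frac{1}{1781} \approx 0.00056148$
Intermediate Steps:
$\frac{1}{T{\left(a{\left(0 \right)},-4 - -35 \right)} + 1841} = \frac{1}{-60 + 1841} = \frac{1}{1781}$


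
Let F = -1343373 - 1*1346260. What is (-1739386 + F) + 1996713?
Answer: -2432306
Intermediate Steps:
F = -2689633 (F = -1343373 - 1346260 = -2689633)
(-1739386 + F) + 1996713 = (-1739386 - 2689633) + 1996713 = -4429019 + 1996713 = -2432306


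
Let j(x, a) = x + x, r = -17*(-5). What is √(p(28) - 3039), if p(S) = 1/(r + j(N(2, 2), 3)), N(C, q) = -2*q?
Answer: I*√18018154/77 ≈ 55.127*I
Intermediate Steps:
r = 85
j(x, a) = 2*x
p(S) = 1/77 (p(S) = 1/(85 + 2*(-2*2)) = 1/(85 + 2*(-4)) = 1/(85 - 8) = 1/77)
√(p(28) - 3039) = √(1/77 - 3039) = √(-234002/77) = I*√18018154/77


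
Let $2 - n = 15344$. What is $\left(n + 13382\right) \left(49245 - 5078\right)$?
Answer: $-86567320$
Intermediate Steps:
$n = -15342$ ($n = 2 - 15344 = -15342$)
$\left(n + 13382\right) \left(49245 - 5078\right) = \left(-15342 + 13382\right) \left(49245 - 5078\right) = \left(-1960\right) 44167 = -86567320$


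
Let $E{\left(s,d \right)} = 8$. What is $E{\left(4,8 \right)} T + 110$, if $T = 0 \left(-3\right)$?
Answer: $110$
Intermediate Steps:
$T = 0$
$E{\left(4,8 \right)} T + 110 = 8 \cdot 0 + 110 = 0 + 110 = 110$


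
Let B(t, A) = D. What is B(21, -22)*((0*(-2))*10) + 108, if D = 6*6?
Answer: 108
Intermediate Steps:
D = 36
B(t, A) = 36
B(21, -22)*((0*(-2))*10) + 108 = 36*((0*(-2))*10) + 108 = 36*(0*10) + 108 = 36*0 + 108 = 0 + 108 = 108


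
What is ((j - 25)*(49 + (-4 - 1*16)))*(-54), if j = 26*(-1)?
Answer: 79866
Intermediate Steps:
j = -26
((j - 25)*(49 + (-4 - 1*16)))*(-54) = ((-26 - 25)*(49 + (-4 - 1*16)))*(-54) = -51*(49 + (-4 - 16))*(-54) = -51*(49 - 20)*(-54) = -51*29*(-54) = -1479*(-54) = 79866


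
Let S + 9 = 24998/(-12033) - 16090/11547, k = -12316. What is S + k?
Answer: -63443704313/5146113 ≈ -12328.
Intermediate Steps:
S = -64176605/5146113 (S = -9 + (24998/(-12033) - 16090/11547) = -9 + (24998*(-1/12033) - 16090*1/11547) = -9 + (-24998/12033 - 16090/11547) = -9 - 17861588/5146113 = -64176605/5146113 ≈ -12.471)
S + k = -64176605/5146113 - 12316 = -63443704313/5146113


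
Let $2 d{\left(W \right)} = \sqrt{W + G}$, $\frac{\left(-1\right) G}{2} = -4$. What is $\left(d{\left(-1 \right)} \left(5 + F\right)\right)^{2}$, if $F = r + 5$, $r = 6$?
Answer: $448$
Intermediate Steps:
$G = 8$ ($G = \left(-2\right) \left(-4\right) = 8$)
$d{\left(W \right)} = \frac{\sqrt{8 + W}}{2}$ ($d{\left(W \right)} = \frac{\sqrt{W + 8}}{2} = \frac{\sqrt{8 + W}}{2}$)
$F = 11$ ($F = 6 + 5 = 11$)
$\left(d{\left(-1 \right)} \left(5 + F\right)\right)^{2} = \left(\frac{\sqrt{8 - 1}}{2} \left(5 + 11\right)\right)^{2} = \left(\frac{\sqrt{7}}{2} \cdot 16\right)^{2} = \left(8 \sqrt{7}\right)^{2} = 448$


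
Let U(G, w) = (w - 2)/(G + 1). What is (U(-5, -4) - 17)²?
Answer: 961/4 ≈ 240.25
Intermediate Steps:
U(G, w) = (-2 + w)/(1 + G)
(U(-5, -4) - 17)² = ((-2 - 4)/(1 - 5) - 17)² = (-6/(-4) - 17)² = (-¼*(-6) - 17)² = (3/2 - 17)² = (-31/2)² = 961/4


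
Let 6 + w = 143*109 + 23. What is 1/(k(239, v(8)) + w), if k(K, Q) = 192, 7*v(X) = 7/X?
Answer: 1/15796 ≈ 6.3307e-5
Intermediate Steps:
v(X) = 1/X (v(X) = (7/X)/7 = 1/X)
w = 15604 (w = -6 + (143*109 + 23) = -6 + (15587 + 23) = -6 + 15610 = 15604)
1/(k(239, v(8)) + w) = 1/(192 + 15604) = 1/15796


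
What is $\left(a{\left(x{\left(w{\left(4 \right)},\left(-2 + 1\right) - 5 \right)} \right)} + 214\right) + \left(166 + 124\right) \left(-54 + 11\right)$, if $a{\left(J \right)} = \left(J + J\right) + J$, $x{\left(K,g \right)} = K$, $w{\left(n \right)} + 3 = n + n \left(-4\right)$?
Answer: $-12301$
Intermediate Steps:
$w{\left(n \right)} = -3 - 3 n$ ($w{\left(n \right)} = -3 + \left(n + n \left(-4\right)\right) = -3 + \left(n - 4 n\right) = -3 - 3 n$)
$a{\left(J \right)} = 3 J$ ($a{\left(J \right)} = 2 J + J = 3 J$)
$\left(a{\left(x{\left(w{\left(4 \right)},\left(-2 + 1\right) - 5 \right)} \right)} + 214\right) + \left(166 + 124\right) \left(-54 + 11\right) = \left(3 \left(-3 - 12\right) + 214\right) + \left(166 + 124\right) \left(-54 + 11\right) = \left(3 \left(-3 - 12\right) + 214\right) + 290 \left(-43\right) = \left(3 \left(-15\right) + 214\right) - 12470 = \left(-45 + 214\right) - 12470 = 169 - 12470 = -12301$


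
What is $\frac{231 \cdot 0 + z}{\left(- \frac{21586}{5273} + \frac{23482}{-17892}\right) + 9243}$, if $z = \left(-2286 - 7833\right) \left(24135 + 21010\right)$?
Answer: $- \frac{4309867454600358}{87151632409} \approx -49453.0$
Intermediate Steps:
$z = -456822255$ ($z = \left(-10119\right) 45145 = -456822255$)
$\frac{231 \cdot 0 + z}{\left(- \frac{21586}{5273} + \frac{23482}{-17892}\right) + 9243} = \frac{231 \cdot 0 - 456822255}{\left(- \frac{21586}{5273} + \frac{23482}{-17892}\right) + 9243} = \frac{0 - 456822255}{\left(\left(-21586\right) \frac{1}{5273} + 23482 \left(- \frac{1}{17892}\right)\right) + 9243} = - \frac{456822255}{\left(- \frac{21586}{5273} - \frac{11741}{8946}\right) + 9243} = - \frac{456822255}{- \frac{255018649}{47172258} + 9243} = - \frac{456822255}{\frac{435758162045}{47172258}} = \left(-456822255\right) \frac{47172258}{435758162045} = - \frac{4309867454600358}{87151632409}$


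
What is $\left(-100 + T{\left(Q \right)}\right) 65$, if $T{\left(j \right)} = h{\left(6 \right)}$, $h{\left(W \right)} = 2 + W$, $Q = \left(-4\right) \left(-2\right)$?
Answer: $-5980$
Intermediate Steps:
$Q = 8$
$T{\left(j \right)} = 8$ ($T{\left(j \right)} = 2 + 6 = 8$)
$\left(-100 + T{\left(Q \right)}\right) 65 = \left(-100 + 8\right) 65 = \left(-92\right) 65 = -5980$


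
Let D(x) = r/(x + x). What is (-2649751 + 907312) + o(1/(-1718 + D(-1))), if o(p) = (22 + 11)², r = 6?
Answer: -1741350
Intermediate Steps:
D(x) = 3/x (D(x) = 6/(x + x) = 6/(2*x) = (1/(2*x))*6 = 3/x)
o(p) = 1089 (o(p) = 33² = 1089)
(-2649751 + 907312) + o(1/(-1718 + D(-1))) = (-2649751 + 907312) + 1089 = -1742439 + 1089 = -1741350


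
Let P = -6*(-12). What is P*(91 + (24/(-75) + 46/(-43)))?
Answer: 6935832/1075 ≈ 6451.9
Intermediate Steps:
P = 72
P*(91 + (24/(-75) + 46/(-43))) = 72*(91 + (24/(-75) + 46/(-43))) = 72*(91 + (24*(-1/75) + 46*(-1/43))) = 72*(91 + (-8/25 - 46/43)) = 72*(91 - 1494/1075) = 72*(96331/1075) = 6935832/1075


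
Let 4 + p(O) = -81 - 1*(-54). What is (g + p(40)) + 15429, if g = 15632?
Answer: 31030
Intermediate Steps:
p(O) = -31 (p(O) = -4 + (-81 - 1*(-54)) = -4 + (-81 + 54) = -4 - 27 = -31)
(g + p(40)) + 15429 = (15632 - 31) + 15429 = 15601 + 15429 = 31030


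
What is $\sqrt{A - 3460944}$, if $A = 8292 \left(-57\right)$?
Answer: $2 i \sqrt{983397} \approx 1983.3 i$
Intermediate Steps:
$A = -472644$
$\sqrt{A - 3460944} = \sqrt{-472644 - 3460944} = \sqrt{-3933588} = 2 i \sqrt{983397}$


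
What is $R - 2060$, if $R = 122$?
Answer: $-1938$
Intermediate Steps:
$R - 2060 = 122 - 2060 = -1938$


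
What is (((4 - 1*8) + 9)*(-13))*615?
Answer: -39975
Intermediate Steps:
(((4 - 1*8) + 9)*(-13))*615 = (((4 - 8) + 9)*(-13))*615 = ((-4 + 9)*(-13))*615 = (5*(-13))*615 = -65*615 = -39975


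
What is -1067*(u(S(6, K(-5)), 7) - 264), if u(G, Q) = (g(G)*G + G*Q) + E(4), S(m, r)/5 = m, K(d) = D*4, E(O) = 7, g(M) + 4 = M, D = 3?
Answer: -782111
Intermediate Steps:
g(M) = -4 + M
K(d) = 12 (K(d) = 3*4 = 12)
S(m, r) = 5*m
u(G, Q) = 7 + G*Q + G*(-4 + G) (u(G, Q) = ((-4 + G)*G + G*Q) + 7 = (G*(-4 + G) + G*Q) + 7 = (G*Q + G*(-4 + G)) + 7 = 7 + G*Q + G*(-4 + G))
-1067*(u(S(6, K(-5)), 7) - 264) = -1067*((7 + (5*6)*7 + (5*6)*(-4 + 5*6)) - 264) = -1067*((7 + 30*7 + 30*(-4 + 30)) - 264) = -1067*((7 + 210 + 30*26) - 264) = -1067*((7 + 210 + 780) - 264) = -1067*(997 - 264) = -1067*733 = -782111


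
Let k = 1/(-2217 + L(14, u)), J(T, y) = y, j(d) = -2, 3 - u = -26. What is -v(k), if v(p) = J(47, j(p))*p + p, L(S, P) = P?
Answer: -1/2188 ≈ -0.00045704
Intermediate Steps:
u = 29 (u = 3 - 1*(-26) = 3 + 26 = 29)
k = -1/2188 (k = 1/(-2217 + 29) = 1/(-2188) = -1/2188 ≈ -0.00045704)
v(p) = -p (v(p) = -2*p + p = -p)
-v(k) = -(-1)*(-1)/2188 = -1*1/2188 = -1/2188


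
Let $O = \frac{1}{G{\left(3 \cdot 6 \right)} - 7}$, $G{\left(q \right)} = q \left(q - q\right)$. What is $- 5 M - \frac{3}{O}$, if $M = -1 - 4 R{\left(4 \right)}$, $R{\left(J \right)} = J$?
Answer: $106$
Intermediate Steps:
$G{\left(q \right)} = 0$ ($G{\left(q \right)} = q 0 = 0$)
$M = -17$ ($M = -1 - 16 = -17$)
$O = - \frac{1}{7}$ ($O = \frac{1}{0 - 7} = \frac{1}{-7} = - \frac{1}{7} \approx -0.14286$)
$- 5 M - \frac{3}{O} = \left(-5\right) \left(-17\right) - \frac{3}{- \frac{1}{7}} = 85 - -21 = 85 + 21 = 106$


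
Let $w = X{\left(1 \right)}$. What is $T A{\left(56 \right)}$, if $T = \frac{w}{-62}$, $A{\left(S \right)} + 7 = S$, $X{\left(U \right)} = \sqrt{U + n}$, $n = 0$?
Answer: $- \frac{49}{62} \approx -0.79032$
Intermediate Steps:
$X{\left(U \right)} = \sqrt{U}$ ($X{\left(U \right)} = \sqrt{U + 0} = \sqrt{U}$)
$A{\left(S \right)} = -7 + S$
$w = 1$ ($w = \sqrt{1} = 1$)
$T = - \frac{1}{62}$ ($T = 1 \frac{1}{-62} = 1 \left(- \frac{1}{62}\right) = - \frac{1}{62} \approx -0.016129$)
$T A{\left(56 \right)} = - \frac{-7 + 56}{62} = \left(- \frac{1}{62}\right) 49 = - \frac{49}{62}$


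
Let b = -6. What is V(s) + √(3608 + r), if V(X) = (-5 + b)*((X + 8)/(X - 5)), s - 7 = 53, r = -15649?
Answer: -68/5 + I*√12041 ≈ -13.6 + 109.73*I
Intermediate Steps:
s = 60 (s = 7 + 53 = 60)
V(X) = -11*(8 + X)/(-5 + X) (V(X) = (-5 - 6)*((X + 8)/(X - 5)) = -11*(8 + X)/(-5 + X))
V(s) + √(3608 + r) = 11*(-8 - 1*60)/(-5 + 60) + √(3608 - 15649) = 11*(-8 - 60)/55 + √(-12041) = 11*(1/55)*(-68) + I*√12041 = -68/5 + I*√12041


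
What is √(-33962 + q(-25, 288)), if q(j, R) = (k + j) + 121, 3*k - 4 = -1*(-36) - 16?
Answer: 9*I*√418 ≈ 184.01*I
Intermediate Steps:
k = 8 (k = 4/3 + (-1*(-36) - 16)/3 = 4/3 + (36 - 16)/3 = 4/3 + (⅓)*20 = 4/3 + 20/3 = 8)
q(j, R) = 129 + j (q(j, R) = (8 + j) + 121 = 129 + j)
√(-33962 + q(-25, 288)) = √(-33962 + (129 - 25)) = √(-33962 + 104) = √(-33858) = 9*I*√418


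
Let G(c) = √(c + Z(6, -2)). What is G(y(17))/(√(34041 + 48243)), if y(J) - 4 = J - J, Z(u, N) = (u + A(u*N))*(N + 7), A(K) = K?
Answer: I*√534846/41142 ≈ 0.017776*I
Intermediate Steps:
Z(u, N) = (7 + N)*(u + N*u) (Z(u, N) = (u + u*N)*(N + 7) = (u + N*u)*(7 + N) = (7 + N)*(u + N*u))
y(J) = 4 (y(J) = 4 + (J - J) = 4 + 0 = 4)
G(c) = √(-30 + c) (G(c) = √(c + 6*(7 + (-2)² + 8*(-2))) = √(c + 6*(7 + 4 - 16)) = √(c + 6*(-5)) = √(c - 30) = √(-30 + c))
G(y(17))/(√(34041 + 48243)) = √(-30 + 4)/(√(34041 + 48243)) = √(-26)/(√82284) = (I*√26)/((2*√20571)) = (I*√26)*(√20571/41142) = I*√534846/41142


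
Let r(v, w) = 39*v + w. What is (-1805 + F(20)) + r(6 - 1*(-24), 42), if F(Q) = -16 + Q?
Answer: -589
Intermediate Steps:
r(v, w) = w + 39*v
(-1805 + F(20)) + r(6 - 1*(-24), 42) = (-1805 + (-16 + 20)) + (42 + 39*(6 - 1*(-24))) = (-1805 + 4) + (42 + 39*(6 + 24)) = -1801 + (42 + 39*30) = -1801 + (42 + 1170) = -1801 + 1212 = -589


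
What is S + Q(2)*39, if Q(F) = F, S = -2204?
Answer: -2126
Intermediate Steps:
S + Q(2)*39 = -2204 + 2*39 = -2204 + 78 = -2126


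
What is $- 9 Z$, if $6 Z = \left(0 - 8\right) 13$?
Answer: $156$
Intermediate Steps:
$Z = - \frac{52}{3}$ ($Z = \frac{\left(0 - 8\right) 13}{6} = \frac{\left(-8\right) 13}{6} = \frac{1}{6} \left(-104\right) = - \frac{52}{3} \approx -17.333$)
$- 9 Z = \left(-9\right) \left(- \frac{52}{3}\right) = 156$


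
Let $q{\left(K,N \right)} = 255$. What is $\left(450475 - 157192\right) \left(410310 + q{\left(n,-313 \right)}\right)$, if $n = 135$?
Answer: $120411734895$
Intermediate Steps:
$\left(450475 - 157192\right) \left(410310 + q{\left(n,-313 \right)}\right) = \left(450475 - 157192\right) \left(410310 + 255\right) = 293283 \cdot 410565 = 120411734895$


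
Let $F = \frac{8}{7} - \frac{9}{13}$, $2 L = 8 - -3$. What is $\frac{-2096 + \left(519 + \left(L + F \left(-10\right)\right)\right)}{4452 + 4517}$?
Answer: $- \frac{286833}{1632358} \approx -0.17572$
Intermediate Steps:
$L = \frac{11}{2}$ ($L = \frac{8 - -3}{2} = \frac{8 + 3}{2} = \frac{1}{2} \cdot 11 = \frac{11}{2} \approx 5.5$)
$F = \frac{41}{91}$ ($F = 8 \cdot \frac{1}{7} - \frac{9}{13} = \frac{8}{7} - \frac{9}{13} = \frac{41}{91} \approx 0.45055$)
$\frac{-2096 + \left(519 + \left(L + F \left(-10\right)\right)\right)}{4452 + 4517} = \frac{-2096 + \left(519 + \left(\frac{11}{2} + \frac{41}{91} \left(-10\right)\right)\right)}{4452 + 4517} = \frac{-2096 + \left(519 + \left(\frac{11}{2} - \frac{410}{91}\right)\right)}{8969} = \left(-2096 + \left(519 + \frac{181}{182}\right)\right) \frac{1}{8969} = \left(-2096 + \frac{94639}{182}\right) \frac{1}{8969} = \left(- \frac{286833}{182}\right) \frac{1}{8969} = - \frac{286833}{1632358}$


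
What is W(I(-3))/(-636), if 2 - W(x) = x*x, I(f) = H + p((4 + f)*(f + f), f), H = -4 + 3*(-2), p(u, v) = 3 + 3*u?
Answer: 623/636 ≈ 0.97956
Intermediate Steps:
H = -10 (H = -4 - 6 = -10)
I(f) = -7 + 6*f*(4 + f) (I(f) = -10 + (3 + 3*((4 + f)*(f + f))) = -10 + (3 + 3*((4 + f)*(2*f))) = -10 + (3 + 3*(2*f*(4 + f))) = -10 + (3 + 6*f*(4 + f)) = -7 + 6*f*(4 + f))
W(x) = 2 - x² (W(x) = 2 - x*x = 2 - x²)
W(I(-3))/(-636) = (2 - (-7 + 6*(-3)*(4 - 3))²)/(-636) = (2 - (-7 + 6*(-3)*1)²)*(-1/636) = (2 - (-7 - 18)²)*(-1/636) = (2 - 1*(-25)²)*(-1/636) = (2 - 1*625)*(-1/636) = (2 - 625)*(-1/636) = -623*(-1/636) = 623/636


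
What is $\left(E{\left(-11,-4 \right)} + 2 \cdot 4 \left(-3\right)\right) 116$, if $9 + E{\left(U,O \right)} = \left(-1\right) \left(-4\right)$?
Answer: $-3364$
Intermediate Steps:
$E{\left(U,O \right)} = -5$ ($E{\left(U,O \right)} = -9 - -4 = -9 + 4 = -5$)
$\left(E{\left(-11,-4 \right)} + 2 \cdot 4 \left(-3\right)\right) 116 = \left(-5 + 2 \cdot 4 \left(-3\right)\right) 116 = \left(-5 + 8 \left(-3\right)\right) 116 = \left(-5 - 24\right) 116 = \left(-29\right) 116 = -3364$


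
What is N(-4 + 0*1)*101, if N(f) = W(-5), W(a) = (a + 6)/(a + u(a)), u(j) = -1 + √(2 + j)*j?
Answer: -202/37 + 505*I*√3/111 ≈ -5.4595 + 7.8801*I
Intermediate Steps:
u(j) = -1 + j*√(2 + j)
W(a) = (6 + a)/(-1 + a + a*√(2 + a)) (W(a) = (a + 6)/(a + (-1 + a*√(2 + a))) = (6 + a)/(-1 + a + a*√(2 + a)))
N(f) = 1/(-6 - 5*I*√3) (N(f) = (6 - 5)/(-1 - 5 - 5*√(2 - 5)) = 1/(-1 - 5 - 5*I*√3) = 1/(-6 - 5*I*√3))
N(-4 + 0*1)*101 = (I/(-6*I + 5*√3))*101 = 101*I/(-6*I + 5*√3)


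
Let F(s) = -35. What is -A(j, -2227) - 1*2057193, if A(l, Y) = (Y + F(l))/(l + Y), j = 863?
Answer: -1403006757/682 ≈ -2.0572e+6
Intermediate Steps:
A(l, Y) = (-35 + Y)/(Y + l) (A(l, Y) = (Y - 35)/(l + Y) = (-35 + Y)/(Y + l))
-A(j, -2227) - 1*2057193 = -(-35 - 2227)/(-2227 + 863) - 1*2057193 = -(-2262)/(-1364) - 2057193 = -(-1)*(-2262)/1364 - 2057193 = -1*1131/682 - 2057193 = -1131/682 - 2057193 = -1403006757/682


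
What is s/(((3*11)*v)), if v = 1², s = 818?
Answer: 818/33 ≈ 24.788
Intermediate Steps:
v = 1
s/(((3*11)*v)) = 818/(((3*11)*1)) = 818/((33*1)) = 818/33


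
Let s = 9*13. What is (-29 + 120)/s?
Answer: 7/9 ≈ 0.77778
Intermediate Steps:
s = 117
(-29 + 120)/s = (-29 + 120)/117 = 91*(1/117) = 7/9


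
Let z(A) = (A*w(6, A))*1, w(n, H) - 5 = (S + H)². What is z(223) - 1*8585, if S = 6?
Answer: 11686873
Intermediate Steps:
w(n, H) = 5 + (6 + H)²
z(A) = A*(5 + (6 + A)²) (z(A) = (A*(5 + (6 + A)²))*1 = A*(5 + (6 + A)²))
z(223) - 1*8585 = 223*(5 + (6 + 223)²) - 1*8585 = 223*(5 + 229²) - 8585 = 223*(5 + 52441) - 8585 = 223*52446 - 8585 = 11695458 - 8585 = 11686873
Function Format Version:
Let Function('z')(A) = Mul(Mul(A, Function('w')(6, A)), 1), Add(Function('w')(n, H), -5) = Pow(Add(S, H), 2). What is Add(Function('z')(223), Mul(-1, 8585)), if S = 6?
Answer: 11686873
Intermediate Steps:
Function('w')(n, H) = Add(5, Pow(Add(6, H), 2))
Function('z')(A) = Mul(A, Add(5, Pow(Add(6, A), 2))) (Function('z')(A) = Mul(Mul(A, Add(5, Pow(Add(6, A), 2))), 1) = Mul(A, Add(5, Pow(Add(6, A), 2))))
Add(Function('z')(223), Mul(-1, 8585)) = Add(Mul(223, Add(5, Pow(Add(6, 223), 2))), Mul(-1, 8585)) = Add(Mul(223, Add(5, Pow(229, 2))), -8585) = Add(Mul(223, Add(5, 52441)), -8585) = Add(Mul(223, 52446), -8585) = Add(11695458, -8585) = 11686873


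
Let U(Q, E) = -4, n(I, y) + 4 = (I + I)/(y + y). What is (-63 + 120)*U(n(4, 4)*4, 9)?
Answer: -228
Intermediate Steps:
n(I, y) = -4 + I/y (n(I, y) = -4 + (I + I)/(y + y) = -4 + (2*I)/((2*y)) = -4 + (2*I)*(1/(2*y)) = -4 + I/y)
(-63 + 120)*U(n(4, 4)*4, 9) = (-63 + 120)*(-4) = 57*(-4) = -228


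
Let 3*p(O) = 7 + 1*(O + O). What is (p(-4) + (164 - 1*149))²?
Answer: 1936/9 ≈ 215.11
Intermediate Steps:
p(O) = 7/3 + 2*O/3 (p(O) = (7 + 1*(O + O))/3 = (7 + 1*(2*O))/3 = (7 + 2*O)/3 = 7/3 + 2*O/3)
(p(-4) + (164 - 1*149))² = ((7/3 + (⅔)*(-4)) + (164 - 1*149))² = ((7/3 - 8/3) + (164 - 149))² = (-⅓ + 15)² = (44/3)² = 1936/9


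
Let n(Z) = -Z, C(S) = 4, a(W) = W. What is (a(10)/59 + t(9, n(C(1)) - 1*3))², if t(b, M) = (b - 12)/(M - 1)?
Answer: 66049/222784 ≈ 0.29647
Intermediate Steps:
t(b, M) = (-12 + b)/(-1 + M)
(a(10)/59 + t(9, n(C(1)) - 1*3))² = (10/59 + (-12 + 9)/(-1 + (-1*4 - 1*3)))² = (10*(1/59) - 3/(-1 + (-4 - 3)))² = (10/59 - 3/(-1 - 7))² = (10/59 - 3/(-8))² = (10/59 - ⅛*(-3))² = (10/59 + 3/8)² = (257/472)² = 66049/222784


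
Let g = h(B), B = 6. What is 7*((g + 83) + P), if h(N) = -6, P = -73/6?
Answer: 2723/6 ≈ 453.83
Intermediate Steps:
P = -73/6 (P = -73*⅙ = -73/6 ≈ -12.167)
g = -6
7*((g + 83) + P) = 7*((-6 + 83) - 73/6) = 7*(77 - 73/6) = 7*(389/6) = 2723/6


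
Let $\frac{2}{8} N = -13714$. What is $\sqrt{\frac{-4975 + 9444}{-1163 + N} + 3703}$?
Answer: $\frac{4 \sqrt{726264935742}}{56019} \approx 60.852$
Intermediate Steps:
$N = -54856$ ($N = 4 \left(-13714\right) = -54856$)
$\sqrt{\frac{-4975 + 9444}{-1163 + N} + 3703} = \sqrt{\frac{-4975 + 9444}{-1163 - 54856} + 3703} = \sqrt{\frac{4469}{-56019} + 3703} = \sqrt{4469 \left(- \frac{1}{56019}\right) + 3703} = \sqrt{- \frac{4469}{56019} + 3703} = \sqrt{\frac{207433888}{56019}} = \frac{4 \sqrt{726264935742}}{56019}$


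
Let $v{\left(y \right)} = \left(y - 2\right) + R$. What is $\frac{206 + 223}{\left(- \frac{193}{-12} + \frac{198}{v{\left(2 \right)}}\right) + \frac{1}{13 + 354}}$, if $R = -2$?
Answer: $- \frac{1889316}{365153} \approx -5.174$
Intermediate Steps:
$v{\left(y \right)} = -4 + y$ ($v{\left(y \right)} = \left(y - 2\right) - 2 = \left(-2 + y\right) - 2 = -4 + y$)
$\frac{206 + 223}{\left(- \frac{193}{-12} + \frac{198}{v{\left(2 \right)}}\right) + \frac{1}{13 + 354}} = \frac{206 + 223}{\left(- \frac{193}{-12} + \frac{198}{-4 + 2}\right) + \frac{1}{13 + 354}} = \frac{429}{\left(\left(-193\right) \left(- \frac{1}{12}\right) + \frac{198}{-2}\right) + \frac{1}{367}} = \frac{429}{\left(\frac{193}{12} + 198 \left(- \frac{1}{2}\right)\right) + \frac{1}{367}} = \frac{429}{\left(\frac{193}{12} - 99\right) + \frac{1}{367}} = \frac{429}{- \frac{995}{12} + \frac{1}{367}} = \frac{429}{- \frac{365153}{4404}} = 429 \left(- \frac{4404}{365153}\right) = - \frac{1889316}{365153}$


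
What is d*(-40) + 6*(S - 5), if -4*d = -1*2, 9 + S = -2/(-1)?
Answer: -92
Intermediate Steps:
S = -7 (S = -9 - 2/(-1) = -9 - 2*(-1) = -9 + 2 = -7)
d = 1/2 (d = -(-1)*2/4 = -1/4*(-2) = 1/2 ≈ 0.50000)
d*(-40) + 6*(S - 5) = (1/2)*(-40) + 6*(-7 - 5) = -20 + 6*(-12) = -20 - 72 = -92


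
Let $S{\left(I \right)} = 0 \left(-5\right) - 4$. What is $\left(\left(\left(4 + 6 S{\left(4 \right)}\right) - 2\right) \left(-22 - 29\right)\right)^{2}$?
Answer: $1258884$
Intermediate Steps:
$S{\left(I \right)} = -4$ ($S{\left(I \right)} = 0 - 4 = -4$)
$\left(\left(\left(4 + 6 S{\left(4 \right)}\right) - 2\right) \left(-22 - 29\right)\right)^{2} = \left(\left(\left(4 + 6 \left(-4\right)\right) - 2\right) \left(-22 - 29\right)\right)^{2} = \left(\left(\left(4 - 24\right) - 2\right) \left(-51\right)\right)^{2} = \left(\left(-20 - 2\right) \left(-51\right)\right)^{2} = \left(\left(-22\right) \left(-51\right)\right)^{2} = 1122^{2} = 1258884$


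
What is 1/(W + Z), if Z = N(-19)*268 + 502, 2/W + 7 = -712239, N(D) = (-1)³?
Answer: 356123/83332781 ≈ 0.0042735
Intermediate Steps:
N(D) = -1
W = -1/356123 (W = 2/(-7 - 712239) = 2/(-712246) = 2*(-1/712246) = -1/356123 ≈ -2.8080e-6)
Z = 234 (Z = -1*268 + 502 = -268 + 502 = 234)
1/(W + Z) = 1/(-1/356123 + 234) = 1/(83332781/356123) = 356123/83332781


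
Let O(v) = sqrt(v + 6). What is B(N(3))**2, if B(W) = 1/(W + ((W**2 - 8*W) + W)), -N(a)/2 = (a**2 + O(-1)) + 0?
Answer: 7487/892784768 - 2373*sqrt(5)/892784768 ≈ 2.4427e-6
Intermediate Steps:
O(v) = sqrt(6 + v)
N(a) = -2*sqrt(5) - 2*a**2 (N(a) = -2*((a**2 + sqrt(6 - 1)) + 0) = -2*((a**2 + sqrt(5)) + 0) = -2*((sqrt(5) + a**2) + 0) = -2*(sqrt(5) + a**2) = -2*sqrt(5) - 2*a**2)
B(W) = 1/(W**2 - 6*W) (B(W) = 1/(W + (W**2 - 7*W)) = 1/(W**2 - 6*W))
B(N(3))**2 = (1/((-2*sqrt(5) - 2*3**2)*(-6 + (-2*sqrt(5) - 2*3**2))))**2 = (1/((-2*sqrt(5) - 2*9)*(-6 + (-2*sqrt(5) - 2*9))))**2 = (1/((-2*sqrt(5) - 18)*(-6 + (-2*sqrt(5) - 18))))**2 = (1/((-18 - 2*sqrt(5))*(-6 + (-18 - 2*sqrt(5)))))**2 = (1/((-18 - 2*sqrt(5))*(-24 - 2*sqrt(5))))**2 = (1/((-24 - 2*sqrt(5))*(-18 - 2*sqrt(5))))**2 = 1/((-24 - 2*sqrt(5))**2*(-18 - 2*sqrt(5))**2)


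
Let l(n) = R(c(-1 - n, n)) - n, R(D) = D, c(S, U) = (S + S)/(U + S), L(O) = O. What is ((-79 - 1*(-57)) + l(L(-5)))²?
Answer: 625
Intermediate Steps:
c(S, U) = 2*S/(S + U) (c(S, U) = (2*S)/(S + U) = 2*S/(S + U))
l(n) = 2 + n (l(n) = 2*(-1 - n)/((-1 - n) + n) - n = 2*(-1 - n)/(-1) - n = 2*(-1 - n)*(-1) - n = (2 + 2*n) - n = 2 + n)
((-79 - 1*(-57)) + l(L(-5)))² = ((-79 - 1*(-57)) + (2 - 5))² = ((-79 + 57) - 3)² = (-22 - 3)² = (-25)² = 625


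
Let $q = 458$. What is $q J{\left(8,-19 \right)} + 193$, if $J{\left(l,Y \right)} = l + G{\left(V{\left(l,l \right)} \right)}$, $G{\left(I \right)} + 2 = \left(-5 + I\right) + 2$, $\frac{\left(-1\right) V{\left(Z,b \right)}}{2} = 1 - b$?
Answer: $7979$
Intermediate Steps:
$V{\left(Z,b \right)} = -2 + 2 b$ ($V{\left(Z,b \right)} = - 2 \left(1 - b\right) = -2 + 2 b$)
$G{\left(I \right)} = -5 + I$ ($G{\left(I \right)} = -2 + \left(\left(-5 + I\right) + 2\right) = -2 + \left(-3 + I\right) = -5 + I$)
$J{\left(l,Y \right)} = -7 + 3 l$ ($J{\left(l,Y \right)} = l + \left(-5 + \left(-2 + 2 l\right)\right) = l + \left(-7 + 2 l\right) = -7 + 3 l$)
$q J{\left(8,-19 \right)} + 193 = 458 \left(-7 + 3 \cdot 8\right) + 193 = 458 \left(-7 + 24\right) + 193 = 458 \cdot 17 + 193 = 7786 + 193 = 7979$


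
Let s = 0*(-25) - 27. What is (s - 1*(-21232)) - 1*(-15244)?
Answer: 36449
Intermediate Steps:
s = -27 (s = 0 - 27 = -27)
(s - 1*(-21232)) - 1*(-15244) = (-27 - 1*(-21232)) - 1*(-15244) = (-27 + 21232) + 15244 = 21205 + 15244 = 36449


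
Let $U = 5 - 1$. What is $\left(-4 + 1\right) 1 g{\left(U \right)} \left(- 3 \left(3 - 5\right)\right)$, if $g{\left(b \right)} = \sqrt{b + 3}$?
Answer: $- 18 \sqrt{7} \approx -47.624$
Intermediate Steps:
$U = 4$ ($U = 5 - 1 = 4$)
$g{\left(b \right)} = \sqrt{3 + b}$
$\left(-4 + 1\right) 1 g{\left(U \right)} \left(- 3 \left(3 - 5\right)\right) = \left(-4 + 1\right) 1 \sqrt{3 + 4} \left(- 3 \left(3 - 5\right)\right) = \left(-3\right) 1 \sqrt{7} \left(\left(-3\right) \left(-2\right)\right) = - 3 \sqrt{7} \cdot 6 = - 18 \sqrt{7}$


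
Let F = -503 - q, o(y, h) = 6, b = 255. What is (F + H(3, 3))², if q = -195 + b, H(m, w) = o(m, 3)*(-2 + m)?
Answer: 310249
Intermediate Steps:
H(m, w) = -12 + 6*m (H(m, w) = 6*(-2 + m) = -12 + 6*m)
q = 60 (q = -195 + 255 = 60)
F = -563 (F = -503 - 1*60 = -503 - 60 = -563)
(F + H(3, 3))² = (-563 + (-12 + 6*3))² = (-563 + (-12 + 18))² = (-563 + 6)² = (-557)² = 310249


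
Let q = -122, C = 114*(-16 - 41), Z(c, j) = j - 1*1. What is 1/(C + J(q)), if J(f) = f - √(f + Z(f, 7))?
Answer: I/(2*(√29 - 3310*I)) ≈ -0.00015106 + 2.4576e-7*I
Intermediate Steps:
Z(c, j) = -1 + j (Z(c, j) = j - 1 = -1 + j)
C = -6498 (C = 114*(-57) = -6498)
J(f) = f - √(6 + f) (J(f) = f - √(f + (-1 + 7)) = f - √(f + 6) = f - √(6 + f))
1/(C + J(q)) = 1/(-6498 + (-122 - √(6 - 122))) = 1/(-6498 + (-122 - √(-116))) = 1/(-6498 + (-122 - 2*I*√29)) = 1/(-6620 - 2*I*√29)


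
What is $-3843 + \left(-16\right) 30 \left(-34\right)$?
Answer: $12477$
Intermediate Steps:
$-3843 + \left(-16\right) 30 \left(-34\right) = -3843 - -16320 = -3843 + 16320 = 12477$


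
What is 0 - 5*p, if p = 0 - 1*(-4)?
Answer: -20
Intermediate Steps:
p = 4 (p = 0 + 4 = 4)
0 - 5*p = 0 - 5*4 = 0 - 20 = -20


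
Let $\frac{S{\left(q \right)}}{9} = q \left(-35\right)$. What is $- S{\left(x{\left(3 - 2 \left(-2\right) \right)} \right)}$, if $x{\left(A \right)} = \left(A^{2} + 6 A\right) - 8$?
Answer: $26145$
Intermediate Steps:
$x{\left(A \right)} = -8 + A^{2} + 6 A$
$S{\left(q \right)} = - 315 q$ ($S{\left(q \right)} = 9 q \left(-35\right) = 9 \left(- 35 q\right) = - 315 q$)
$- S{\left(x{\left(3 - 2 \left(-2\right) \right)} \right)} = - \left(-315\right) \left(-8 + \left(3 - 2 \left(-2\right)\right)^{2} + 6 \left(3 - 2 \left(-2\right)\right)\right) = - \left(-315\right) \left(-8 + \left(3 - -4\right)^{2} + 6 \left(3 - -4\right)\right) = - \left(-315\right) \left(-8 + \left(3 + 4\right)^{2} + 6 \left(3 + 4\right)\right) = - \left(-315\right) \left(-8 + 7^{2} + 6 \cdot 7\right) = - \left(-315\right) \left(-8 + 49 + 42\right) = - \left(-315\right) 83 = \left(-1\right) \left(-26145\right) = 26145$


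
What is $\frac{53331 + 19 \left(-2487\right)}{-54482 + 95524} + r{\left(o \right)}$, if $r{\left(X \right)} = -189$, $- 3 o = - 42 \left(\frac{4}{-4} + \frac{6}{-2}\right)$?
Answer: $- \frac{3875430}{20521} \approx -188.85$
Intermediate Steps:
$o = -56$ ($o = - \frac{\left(-42\right) \left(\frac{4}{-4} + \frac{6}{-2}\right)}{3} = - \frac{\left(-42\right) \left(4 \left(- \frac{1}{4}\right) + 6 \left(- \frac{1}{2}\right)\right)}{3} = - \frac{\left(-42\right) \left(-1 - 3\right)}{3} = - \frac{\left(-42\right) \left(-4\right)}{3} = \left(- \frac{1}{3}\right) 168 = -56$)
$\frac{53331 + 19 \left(-2487\right)}{-54482 + 95524} + r{\left(o \right)} = \frac{53331 + 19 \left(-2487\right)}{-54482 + 95524} - 189 = \frac{53331 - 47253}{41042} - 189 = 6078 \cdot \frac{1}{41042} - 189 = \frac{3039}{20521} - 189 = - \frac{3875430}{20521}$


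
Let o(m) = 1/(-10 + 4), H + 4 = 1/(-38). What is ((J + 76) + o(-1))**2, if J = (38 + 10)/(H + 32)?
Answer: 244638062881/40678884 ≈ 6013.9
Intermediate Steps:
H = -153/38 (H = -4 + 1/(-38) = -4 - 1/38 = -153/38 ≈ -4.0263)
J = 1824/1063 (J = (38 + 10)/(-153/38 + 32) = 48/(1063/38) = 48*(38/1063) = 1824/1063 ≈ 1.7159)
o(m) = -1/6 (o(m) = 1/(-6) = -1/6)
((J + 76) + o(-1))**2 = ((1824/1063 + 76) - 1/6)**2 = (82612/1063 - 1/6)**2 = (494609/6378)**2 = 244638062881/40678884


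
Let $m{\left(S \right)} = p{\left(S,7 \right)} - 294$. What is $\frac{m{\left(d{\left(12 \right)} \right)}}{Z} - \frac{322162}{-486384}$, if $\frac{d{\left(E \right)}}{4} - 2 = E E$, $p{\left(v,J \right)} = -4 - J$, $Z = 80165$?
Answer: $\frac{2567776961}{3899097336} \approx 0.65856$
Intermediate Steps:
$d{\left(E \right)} = 8 + 4 E^{2}$ ($d{\left(E \right)} = 8 + 4 E E = 8 + 4 E^{2}$)
$m{\left(S \right)} = -305$ ($m{\left(S \right)} = \left(-4 - 7\right) - 294 = -11 - 294 = -305$)
$\frac{m{\left(d{\left(12 \right)} \right)}}{Z} - \frac{322162}{-486384} = - \frac{305}{80165} - \frac{322162}{-486384} = \left(-305\right) \frac{1}{80165} - - \frac{161081}{243192} = - \frac{61}{16033} + \frac{161081}{243192} = \frac{2567776961}{3899097336}$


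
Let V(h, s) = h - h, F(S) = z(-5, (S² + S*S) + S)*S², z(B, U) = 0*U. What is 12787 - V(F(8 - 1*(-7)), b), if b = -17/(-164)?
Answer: 12787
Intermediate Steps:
z(B, U) = 0
F(S) = 0 (F(S) = 0*S² = 0)
b = 17/164 (b = -17*(-1/164) = 17/164 ≈ 0.10366)
V(h, s) = 0
12787 - V(F(8 - 1*(-7)), b) = 12787 - 1*0 = 12787 + 0 = 12787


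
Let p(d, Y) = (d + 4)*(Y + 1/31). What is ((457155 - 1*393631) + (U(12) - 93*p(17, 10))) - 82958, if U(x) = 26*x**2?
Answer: -35283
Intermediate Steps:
p(d, Y) = (4 + d)*(1/31 + Y) (p(d, Y) = (4 + d)*(Y + 1/31) = (4 + d)*(1/31 + Y))
((457155 - 1*393631) + (U(12) - 93*p(17, 10))) - 82958 = ((457155 - 1*393631) + (26*12**2 - 93*(4/31 + 4*10 + (1/31)*17 + 10*17))) - 82958 = ((457155 - 393631) + (26*144 - 93*(4/31 + 40 + 17/31 + 170))) - 82958 = (63524 + (3744 - 93*6531/31)) - 82958 = (63524 + (3744 - 19593)) - 82958 = (63524 - 15849) - 82958 = 47675 - 82958 = -35283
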